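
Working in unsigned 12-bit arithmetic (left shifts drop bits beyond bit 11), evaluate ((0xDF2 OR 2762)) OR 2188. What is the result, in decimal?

0xDF2 = 110111110010
2762 = 101011001010
→ OR → 111111111010 = 4090
2188 = 100010001100
→ OR → 111111111110 = 4094

4094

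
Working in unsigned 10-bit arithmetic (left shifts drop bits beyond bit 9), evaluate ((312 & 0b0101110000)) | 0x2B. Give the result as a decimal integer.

312 = 0100111000
0b0101110000 = 0101110000
→ & → 0100110000 = 304
0x2B = 0000101011
→ | → 0100111011 = 315

315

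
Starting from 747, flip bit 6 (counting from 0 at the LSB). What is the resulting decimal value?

683

x = 1011101011
bit 6 is currently 1; toggle it via x ^ (1 << 6) = x ^ 64
→ 1010101011 = 683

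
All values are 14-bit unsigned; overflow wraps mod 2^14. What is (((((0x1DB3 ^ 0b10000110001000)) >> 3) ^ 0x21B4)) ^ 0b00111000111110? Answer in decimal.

10253

0x1DB3 = 01110110110011
0b10000110001000 = 10000110001000
→ ^ → 11110000111011 = 15419
→ >> 3 → 00011110000111 = 1927
0x21B4 = 10000110110100
→ ^ → 10011000110011 = 9779
0b00111000111110 = 00111000111110
→ ^ → 10100000001101 = 10253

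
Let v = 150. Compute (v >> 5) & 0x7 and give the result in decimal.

v = 10010110
Shift right by 5: 100
Mask low 3 bits: 100 = 4

4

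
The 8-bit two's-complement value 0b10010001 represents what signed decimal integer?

pattern = 10010001 (MSB is 1 ⇒ negative)
Invert: 01101110, add 1 → 01101111 = 111, so the value is -111.
(Equivalently: 145 - 2^8 = 145 - 256 = -111.)

-111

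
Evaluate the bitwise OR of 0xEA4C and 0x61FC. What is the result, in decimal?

60412

0xEA4C = 1110101001001100
0x61FC = 0110000111111100
 OR → 1110101111111100 = 60412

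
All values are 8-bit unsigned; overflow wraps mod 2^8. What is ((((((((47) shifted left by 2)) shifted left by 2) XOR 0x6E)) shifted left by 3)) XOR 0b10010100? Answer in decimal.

47 = 00101111
→ shifted left by 2 (mod 2^8) → 10111100 = 188
→ shifted left by 2 (mod 2^8) → 11110000 = 240
0x6E = 01101110
→ XOR → 10011110 = 158
→ shifted left by 3 (mod 2^8) → 11110000 = 240
0b10010100 = 10010100
→ XOR → 01100100 = 100

100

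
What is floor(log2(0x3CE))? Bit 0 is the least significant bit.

0x3CE = 1111001110
The topmost 1 is at position 9 (since 2^9 = 512 ≤ 974 < 1024).

9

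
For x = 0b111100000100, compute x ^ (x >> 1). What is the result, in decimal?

x = 111100000100 = 3844
x>>1 = 011110000010
XOR  = 100010000110 = 2182
(x ^ (x >> 1) gives the standard binary-reflected Gray code of x.)

2182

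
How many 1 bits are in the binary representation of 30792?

6

30792 = 111100001001000
Count the 1s: 1 + 1 + 1 + 1 + 1 + 1 = 6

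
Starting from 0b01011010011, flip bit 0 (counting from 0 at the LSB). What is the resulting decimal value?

x = 01011010011
bit 0 is currently 1; toggle it via x ^ (1 << 0) = x ^ 1
→ 01011010010 = 722

722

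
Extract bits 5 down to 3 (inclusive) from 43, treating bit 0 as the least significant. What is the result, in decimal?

5

v = 000101011
Shift right by 3: 000101
Mask low 3 bits: 101 = 5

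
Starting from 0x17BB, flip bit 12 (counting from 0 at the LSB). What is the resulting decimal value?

1979

x = 1011110111011
bit 12 is currently 1; toggle it via x ^ (1 << 12) = x ^ 4096
→ 0011110111011 = 1979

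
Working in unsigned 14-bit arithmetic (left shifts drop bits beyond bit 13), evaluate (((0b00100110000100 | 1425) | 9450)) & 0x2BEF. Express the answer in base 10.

10735

0b00100110000100 = 00100110000100
1425 = 00010110010001
→ | → 00110110010101 = 3477
9450 = 10010011101010
→ | → 10110111111111 = 11775
0x2BEF = 10101111101111
→ & → 10100111101111 = 10735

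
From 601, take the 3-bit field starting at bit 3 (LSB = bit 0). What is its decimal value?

3

v = 1001011001
Shift right by 3: 1001011
Mask low 3 bits: 011 = 3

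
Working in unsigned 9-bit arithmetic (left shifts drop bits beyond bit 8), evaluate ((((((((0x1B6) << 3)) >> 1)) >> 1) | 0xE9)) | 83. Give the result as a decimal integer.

255

0x1B6 = 110110110
→ << 3 (mod 2^9) → 110110000 = 432
→ >> 1 → 011011000 = 216
→ >> 1 → 001101100 = 108
0xE9 = 011101001
→ | → 011101101 = 237
83 = 001010011
→ | → 011111111 = 255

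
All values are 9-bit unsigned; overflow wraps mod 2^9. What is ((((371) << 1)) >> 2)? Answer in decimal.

371 = 101110011
→ << 1 (mod 2^9) → 011100110 = 230
→ >> 2 → 000111001 = 57

57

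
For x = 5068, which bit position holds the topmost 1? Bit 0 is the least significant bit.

12

5068 = 1001111001100
The topmost 1 is at position 12 (since 2^12 = 4096 ≤ 5068 < 8192).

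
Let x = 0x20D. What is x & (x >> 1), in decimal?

x = 1000001101 = 525
x>>1 = 0100000110
AND  = 0000000100 = 4
(x & (x >> 1) has a 1 wherever x has two consecutive 1 bits.)

4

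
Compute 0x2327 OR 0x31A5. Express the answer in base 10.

0x2327 = 10001100100111
0x31A5 = 11000110100101
 OR → 11001110100111 = 13223

13223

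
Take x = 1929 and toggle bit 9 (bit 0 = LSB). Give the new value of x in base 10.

x = 11110001001
bit 9 is currently 1; toggle it via x ^ (1 << 9) = x ^ 512
→ 10110001001 = 1417

1417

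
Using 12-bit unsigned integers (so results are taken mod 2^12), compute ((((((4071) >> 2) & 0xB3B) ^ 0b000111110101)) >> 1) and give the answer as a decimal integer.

4071 = 111111100111
→ >> 2 → 001111111001 = 1017
0xB3B = 101100111011
→ & → 001100111001 = 825
0b000111110101 = 000111110101
→ ^ → 001011001100 = 716
→ >> 1 → 000101100110 = 358

358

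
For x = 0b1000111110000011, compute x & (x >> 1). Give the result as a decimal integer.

x = 1000111110000011 = 36739
x>>1 = 0100011111000001
AND  = 0000011110000001 = 1921
(x & (x >> 1) has a 1 wherever x has two consecutive 1 bits.)

1921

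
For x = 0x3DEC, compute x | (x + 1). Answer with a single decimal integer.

x = 11110111101100 = 15852
x + 1 = 11110111101101
OR    = 11110111101101 = 15853
(x | (x + 1) sets the lowest cleared bit.)

15853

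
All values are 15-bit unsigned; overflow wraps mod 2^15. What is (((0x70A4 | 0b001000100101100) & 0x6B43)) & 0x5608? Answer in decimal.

16384

0x70A4 = 111000010100100
0b001000100101100 = 001000100101100
→ | → 111000110101100 = 29100
0x6B43 = 110101101000011
→ & → 110000100000000 = 24832
0x5608 = 101011000001000
→ & → 100000000000000 = 16384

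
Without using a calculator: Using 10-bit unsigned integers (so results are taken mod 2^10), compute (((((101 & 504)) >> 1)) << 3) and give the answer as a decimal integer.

384

101 = 0001100101
504 = 0111111000
→ & → 0001100000 = 96
→ >> 1 → 0000110000 = 48
→ << 3 (mod 2^10) → 0110000000 = 384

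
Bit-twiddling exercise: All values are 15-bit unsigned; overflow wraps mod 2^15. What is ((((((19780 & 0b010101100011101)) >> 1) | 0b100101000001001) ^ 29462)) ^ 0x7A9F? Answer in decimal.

19780 = 100110101000100
0b010101100011101 = 010101100011101
→ & → 000100100000100 = 2308
→ >> 1 → 000010010000010 = 1154
0b100101000001001 = 100101000001001
→ | → 100111010001011 = 20107
29462 = 111001100010110
→ ^ → 011110110011101 = 15773
0x7A9F = 111101010011111
→ ^ → 100011100000010 = 18178

18178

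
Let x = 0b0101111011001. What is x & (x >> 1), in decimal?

456

x = 101111011001 = 3033
x>>1 = 010111101100
AND  = 000111001000 = 456
(x & (x >> 1) has a 1 wherever x has two consecutive 1 bits.)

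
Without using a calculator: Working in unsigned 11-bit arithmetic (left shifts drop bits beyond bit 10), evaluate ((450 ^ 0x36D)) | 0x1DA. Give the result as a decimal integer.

450 = 00111000010
0x36D = 01101101101
→ ^ → 01010101111 = 687
0x1DA = 00111011010
→ | → 01111111111 = 1023

1023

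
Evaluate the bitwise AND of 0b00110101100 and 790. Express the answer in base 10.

a = 0110101100
790 = 1100010110
AND → 0100000100 = 260

260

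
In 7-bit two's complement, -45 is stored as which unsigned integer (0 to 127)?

83

45 in 7 bits: 0101101
Invert: 1010010
Add 1:  1010011 = 83
(Check: 2^7 - 45 = 128 - 45 = 83.)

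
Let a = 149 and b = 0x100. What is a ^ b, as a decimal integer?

405

149 = 010010101
0x100 = 100000000
XOR → 110010101 = 405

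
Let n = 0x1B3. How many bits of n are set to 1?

0x1B3 = 110110011
Count the 1s: 1 + 1 + 1 + 1 + 1 + 1 = 6

6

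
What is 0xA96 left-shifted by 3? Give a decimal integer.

21680

0xA96 = 000101010010110
shift left by 3 → 101010010110000 = 21680
(equivalently, 2710 × 2^3 = 2710 × 8)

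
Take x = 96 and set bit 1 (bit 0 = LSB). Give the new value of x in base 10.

x = 0001100000
bit 1 is currently 0; set it via x | (1 << 1) = x | 2
→ 0001100010 = 98

98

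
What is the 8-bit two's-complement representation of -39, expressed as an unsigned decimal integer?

217

39 in 8 bits: 00100111
Invert: 11011000
Add 1:  11011001 = 217
(Check: 2^8 - 39 = 256 - 39 = 217.)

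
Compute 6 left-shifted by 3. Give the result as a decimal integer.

48

6 = 000110
shift left by 3 → 110000 = 48
(equivalently, 6 × 2^3 = 6 × 8)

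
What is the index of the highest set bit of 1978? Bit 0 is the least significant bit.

10

1978 = 11110111010
The topmost 1 is at position 10 (since 2^10 = 1024 ≤ 1978 < 2048).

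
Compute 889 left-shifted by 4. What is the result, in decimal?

889 = 00001101111001
shift left by 4 → 11011110010000 = 14224
(equivalently, 889 × 2^4 = 889 × 16)

14224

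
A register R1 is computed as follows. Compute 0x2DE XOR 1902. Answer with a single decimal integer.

1456

0x2DE = 01011011110
1902 = 11101101110
XOR → 10110110000 = 1456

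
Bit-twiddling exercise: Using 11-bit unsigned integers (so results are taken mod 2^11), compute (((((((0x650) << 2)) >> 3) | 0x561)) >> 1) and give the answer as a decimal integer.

0x650 = 11001010000
→ << 2 (mod 2^11) → 00101000000 = 320
→ >> 3 → 00000101000 = 40
0x561 = 10101100001
→ | → 10101101001 = 1385
→ >> 1 → 01010110100 = 692

692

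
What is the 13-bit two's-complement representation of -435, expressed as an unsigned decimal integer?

7757

435 in 13 bits: 0000110110011
Invert: 1111001001100
Add 1:  1111001001101 = 7757
(Check: 2^13 - 435 = 8192 - 435 = 7757.)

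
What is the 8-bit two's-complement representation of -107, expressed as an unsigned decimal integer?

107 in 8 bits: 01101011
Invert: 10010100
Add 1:  10010101 = 149
(Check: 2^8 - 107 = 256 - 107 = 149.)

149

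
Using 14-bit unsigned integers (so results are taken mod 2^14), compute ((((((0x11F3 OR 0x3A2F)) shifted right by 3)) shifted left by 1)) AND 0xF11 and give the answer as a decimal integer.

0x11F3 = 01000111110011
0x3A2F = 11101000101111
→ OR → 11101111111111 = 15359
→ shifted right by 3 → 00011101111111 = 1919
→ shifted left by 1 (mod 2^14) → 00111011111110 = 3838
0xF11 = 00111100010001
→ AND → 00111000010000 = 3600

3600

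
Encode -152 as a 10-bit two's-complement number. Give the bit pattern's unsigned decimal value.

872

152 in 10 bits: 0010011000
Invert: 1101100111
Add 1:  1101101000 = 872
(Check: 2^10 - 152 = 1024 - 152 = 872.)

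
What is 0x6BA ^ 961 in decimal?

0x6BA = 11010111010
961 = 01111000001
XOR → 10101111011 = 1403

1403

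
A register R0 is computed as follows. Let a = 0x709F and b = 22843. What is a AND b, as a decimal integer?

0x709F = 111000010011111
22843 = 101100100111011
AND → 101000000011011 = 20507

20507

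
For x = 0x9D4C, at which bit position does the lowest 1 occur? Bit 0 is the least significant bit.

0x9D4C = 1001110101001100
Trailing zeros: 2, so the lowest set bit is bit 2 (value 4).

2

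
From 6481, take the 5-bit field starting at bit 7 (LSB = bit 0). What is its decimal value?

v = 1100101010001
Shift right by 7: 110010
Mask low 5 bits: 10010 = 18

18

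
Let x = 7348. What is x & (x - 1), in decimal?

x = 1110010110100 = 7348
x - 1 = 1110010110011
AND   = 1110010110000 = 7344
(x & (x - 1) clears the lowest set bit of x.)

7344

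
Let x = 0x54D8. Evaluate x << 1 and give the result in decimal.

43440

0x54D8 = 0101010011011000
shift left by 1 → 1010100110110000 = 43440
(equivalently, 21720 × 2^1 = 21720 × 2)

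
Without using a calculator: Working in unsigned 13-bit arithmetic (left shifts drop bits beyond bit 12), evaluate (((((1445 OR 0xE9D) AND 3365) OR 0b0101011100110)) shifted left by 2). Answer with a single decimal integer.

8092

1445 = 0010110100101
0xE9D = 0111010011101
→ OR → 0111110111101 = 4029
3365 = 0110100100101
→ AND → 0110100100101 = 3365
0b0101011100110 = 0101011100110
→ OR → 0111111100111 = 4071
→ shifted left by 2 (mod 2^13) → 1111110011100 = 8092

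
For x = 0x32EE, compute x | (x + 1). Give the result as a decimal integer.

13039

x = 11001011101110 = 13038
x + 1 = 11001011101111
OR    = 11001011101111 = 13039
(x | (x + 1) sets the lowest cleared bit.)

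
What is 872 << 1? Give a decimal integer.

872 = 01101101000
shift left by 1 → 11011010000 = 1744
(equivalently, 872 × 2^1 = 872 × 2)

1744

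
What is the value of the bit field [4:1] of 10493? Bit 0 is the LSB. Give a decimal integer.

14

v = 0010100011111101
Shift right by 1: 001010001111110
Mask low 4 bits: 1110 = 14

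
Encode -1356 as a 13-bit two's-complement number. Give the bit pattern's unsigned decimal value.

6836

1356 in 13 bits: 0010101001100
Invert: 1101010110011
Add 1:  1101010110100 = 6836
(Check: 2^13 - 1356 = 8192 - 1356 = 6836.)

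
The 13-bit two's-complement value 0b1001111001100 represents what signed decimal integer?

pattern = 1001111001100 (MSB is 1 ⇒ negative)
Invert: 0110000110011, add 1 → 0110000110100 = 3124, so the value is -3124.
(Equivalently: 5068 - 2^13 = 5068 - 8192 = -3124.)

-3124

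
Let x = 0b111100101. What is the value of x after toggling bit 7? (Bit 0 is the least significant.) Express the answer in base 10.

x = 111100101
bit 7 is currently 1; toggle it via x ^ (1 << 7) = x ^ 128
→ 101100101 = 357

357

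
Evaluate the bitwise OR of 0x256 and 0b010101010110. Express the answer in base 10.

0x256 = 01001010110
b = 10101010110
 OR → 11101010110 = 1878

1878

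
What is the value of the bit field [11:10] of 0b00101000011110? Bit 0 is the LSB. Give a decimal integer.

2

v = 00101000011110
Shift right by 10: 0010
Mask low 2 bits: 10 = 2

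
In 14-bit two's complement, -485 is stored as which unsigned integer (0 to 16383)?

15899

485 in 14 bits: 00000111100101
Invert: 11111000011010
Add 1:  11111000011011 = 15899
(Check: 2^14 - 485 = 16384 - 485 = 15899.)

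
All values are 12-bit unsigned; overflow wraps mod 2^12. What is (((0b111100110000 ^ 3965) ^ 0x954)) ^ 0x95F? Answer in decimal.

70

0b111100110000 = 111100110000
3965 = 111101111101
→ ^ → 000001001101 = 77
0x954 = 100101010100
→ ^ → 100100011001 = 2329
0x95F = 100101011111
→ ^ → 000001000110 = 70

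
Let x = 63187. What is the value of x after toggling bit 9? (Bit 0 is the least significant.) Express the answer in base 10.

x = 1111011011010011
bit 9 is currently 1; toggle it via x ^ (1 << 9) = x ^ 512
→ 1111010011010011 = 62675

62675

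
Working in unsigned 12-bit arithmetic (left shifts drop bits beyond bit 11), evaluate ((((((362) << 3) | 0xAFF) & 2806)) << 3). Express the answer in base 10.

1968

362 = 000101101010
→ << 3 (mod 2^12) → 101101010000 = 2896
0xAFF = 101011111111
→ | → 101111111111 = 3071
2806 = 101011110110
→ & → 101011110110 = 2806
→ << 3 (mod 2^12) → 011110110000 = 1968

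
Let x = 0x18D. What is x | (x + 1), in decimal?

x = 110001101 = 397
x + 1 = 110001110
OR    = 110001111 = 399
(x | (x + 1) sets the lowest cleared bit.)

399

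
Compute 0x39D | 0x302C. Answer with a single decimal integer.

0x39D = 00001110011101
0x302C = 11000000101100
 OR → 11001110111101 = 13245

13245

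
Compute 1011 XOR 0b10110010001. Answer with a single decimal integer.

1634

1011 = 01111110011
b = 10110010001
XOR → 11001100010 = 1634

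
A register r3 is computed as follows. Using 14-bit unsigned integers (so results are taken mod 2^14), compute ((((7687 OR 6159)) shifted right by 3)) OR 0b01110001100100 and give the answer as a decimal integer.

8165

7687 = 01111000000111
6159 = 01100000001111
→ OR → 01111000001111 = 7695
→ shifted right by 3 → 00001111000001 = 961
0b01110001100100 = 01110001100100
→ OR → 01111111100101 = 8165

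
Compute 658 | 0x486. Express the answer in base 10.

658 = 01010010010
0x486 = 10010000110
 OR → 11010010110 = 1686

1686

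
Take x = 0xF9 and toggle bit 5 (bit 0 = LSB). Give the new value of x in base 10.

x = 11111001
bit 5 is currently 1; toggle it via x ^ (1 << 5) = x ^ 32
→ 11011001 = 217

217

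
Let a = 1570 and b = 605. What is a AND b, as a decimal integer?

1570 = 11000100010
605 = 01001011101
AND → 01000000000 = 512

512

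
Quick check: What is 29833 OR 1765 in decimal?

29833 = 111010010001001
1765 = 000011011100101
 OR → 111011011101101 = 30445

30445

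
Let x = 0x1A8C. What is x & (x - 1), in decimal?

x = 1101010001100 = 6796
x - 1 = 1101010001011
AND   = 1101010001000 = 6792
(x & (x - 1) clears the lowest set bit of x.)

6792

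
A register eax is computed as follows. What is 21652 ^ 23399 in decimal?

21652 = 101010010010100
23399 = 101101101100111
XOR → 000111111110011 = 4083

4083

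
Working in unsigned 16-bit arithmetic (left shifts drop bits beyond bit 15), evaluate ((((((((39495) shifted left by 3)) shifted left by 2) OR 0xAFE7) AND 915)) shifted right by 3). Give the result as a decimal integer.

112

39495 = 1001101001000111
→ shifted left by 3 (mod 2^16) → 1101001000111000 = 53816
→ shifted left by 2 (mod 2^16) → 0100100011100000 = 18656
0xAFE7 = 1010111111100111
→ OR → 1110111111100111 = 61415
915 = 0000001110010011
→ AND → 0000001110000011 = 899
→ shifted right by 3 → 0000000001110000 = 112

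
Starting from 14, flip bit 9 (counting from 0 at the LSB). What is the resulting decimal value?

x = 0000001110
bit 9 is currently 0; toggle it via x ^ (1 << 9) = x ^ 512
→ 1000001110 = 526

526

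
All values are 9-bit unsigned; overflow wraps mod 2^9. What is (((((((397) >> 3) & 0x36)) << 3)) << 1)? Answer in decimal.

397 = 110001101
→ >> 3 → 000110001 = 49
0x36 = 000110110
→ & → 000110000 = 48
→ << 3 (mod 2^9) → 110000000 = 384
→ << 1 (mod 2^9) → 100000000 = 256

256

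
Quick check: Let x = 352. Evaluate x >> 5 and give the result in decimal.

352 = 101100000
shift right by 5 → 000001011 = 11
(equivalently, floor(352 / 32))

11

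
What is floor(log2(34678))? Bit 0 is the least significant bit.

34678 = 1000011101110110
The topmost 1 is at position 15 (since 2^15 = 32768 ≤ 34678 < 65536).

15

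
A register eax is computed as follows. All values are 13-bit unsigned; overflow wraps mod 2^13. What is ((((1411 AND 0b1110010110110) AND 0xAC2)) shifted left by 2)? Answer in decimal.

520

1411 = 0010110000011
0b1110010110110 = 1110010110110
→ AND → 0010010000010 = 1154
0xAC2 = 0101011000010
→ AND → 0000010000010 = 130
→ shifted left by 2 (mod 2^13) → 0001000001000 = 520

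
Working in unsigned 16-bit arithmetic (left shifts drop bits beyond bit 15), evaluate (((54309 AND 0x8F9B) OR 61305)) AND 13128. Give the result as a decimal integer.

54309 = 1101010000100101
0x8F9B = 1000111110011011
→ AND → 1000010000000001 = 33793
61305 = 1110111101111001
→ OR → 1110111101111001 = 61305
13128 = 0011001101001000
→ AND → 0010001101001000 = 9032

9032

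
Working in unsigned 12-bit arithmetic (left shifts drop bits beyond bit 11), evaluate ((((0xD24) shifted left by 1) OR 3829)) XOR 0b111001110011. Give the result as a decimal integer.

142

0xD24 = 110100100100
→ shifted left by 1 (mod 2^12) → 101001001000 = 2632
3829 = 111011110101
→ OR → 111011111101 = 3837
0b111001110011 = 111001110011
→ XOR → 000010001110 = 142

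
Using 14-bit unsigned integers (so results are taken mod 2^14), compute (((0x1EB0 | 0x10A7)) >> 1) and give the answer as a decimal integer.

3931

0x1EB0 = 01111010110000
0x10A7 = 01000010100111
→ | → 01111010110111 = 7863
→ >> 1 → 00111101011011 = 3931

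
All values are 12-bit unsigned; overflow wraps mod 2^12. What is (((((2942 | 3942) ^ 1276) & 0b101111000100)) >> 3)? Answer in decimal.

2942 = 101101111110
3942 = 111101100110
→ | → 111101111110 = 3966
1276 = 010011111100
→ ^ → 101110000010 = 2946
0b101111000100 = 101111000100
→ & → 101110000000 = 2944
→ >> 3 → 000101110000 = 368

368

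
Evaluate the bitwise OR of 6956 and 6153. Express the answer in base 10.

6957

6956 = 1101100101100
6153 = 1100000001001
 OR → 1101100101101 = 6957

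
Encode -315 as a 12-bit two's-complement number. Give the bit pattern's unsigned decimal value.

3781

315 in 12 bits: 000100111011
Invert: 111011000100
Add 1:  111011000101 = 3781
(Check: 2^12 - 315 = 4096 - 315 = 3781.)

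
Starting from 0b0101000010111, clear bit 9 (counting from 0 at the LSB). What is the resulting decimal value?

x = 0101000010111
bit 9 is currently 1; clear it via x & ~(1 << 9) = x & ~512
→ 0100000010111 = 2071

2071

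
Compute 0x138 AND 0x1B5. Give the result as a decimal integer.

304

0x138 = 100111000
0x1B5 = 110110101
AND → 100110000 = 304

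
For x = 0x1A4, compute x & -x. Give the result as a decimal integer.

x = 110100100 = 420
-x (two's complement) = …001011100
AND   = 000000100 = 4
(x & -x isolates the lowest set bit of x.)

4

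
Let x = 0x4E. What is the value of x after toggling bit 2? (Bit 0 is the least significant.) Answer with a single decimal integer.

x = 001001110
bit 2 is currently 1; toggle it via x ^ (1 << 2) = x ^ 4
→ 001001010 = 74

74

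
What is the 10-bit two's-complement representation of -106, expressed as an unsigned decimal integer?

918

106 in 10 bits: 0001101010
Invert: 1110010101
Add 1:  1110010110 = 918
(Check: 2^10 - 106 = 1024 - 106 = 918.)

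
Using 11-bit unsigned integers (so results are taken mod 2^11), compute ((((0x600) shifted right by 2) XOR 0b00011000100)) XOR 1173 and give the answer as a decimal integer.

1489

0x600 = 11000000000
→ shifted right by 2 → 00110000000 = 384
0b00011000100 = 00011000100
→ XOR → 00101000100 = 324
1173 = 10010010101
→ XOR → 10111010001 = 1489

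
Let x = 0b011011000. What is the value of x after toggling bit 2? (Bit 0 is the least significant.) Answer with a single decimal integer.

x = 011011000
bit 2 is currently 0; toggle it via x ^ (1 << 2) = x ^ 4
→ 011011100 = 220

220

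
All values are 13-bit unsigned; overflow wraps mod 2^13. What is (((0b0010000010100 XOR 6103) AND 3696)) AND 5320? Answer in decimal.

0b0010000010100 = 0010000010100
6103 = 1011111010111
→ XOR → 1001111000011 = 5059
3696 = 0111001110000
→ AND → 0001001000000 = 576
5320 = 1010011001000
→ AND → 0000001000000 = 64

64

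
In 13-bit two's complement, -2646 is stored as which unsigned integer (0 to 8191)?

2646 in 13 bits: 0101001010110
Invert: 1010110101001
Add 1:  1010110101010 = 5546
(Check: 2^13 - 2646 = 8192 - 2646 = 5546.)

5546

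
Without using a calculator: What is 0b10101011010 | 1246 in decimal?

1502

a = 10101011010
1246 = 10011011110
 OR → 10111011110 = 1502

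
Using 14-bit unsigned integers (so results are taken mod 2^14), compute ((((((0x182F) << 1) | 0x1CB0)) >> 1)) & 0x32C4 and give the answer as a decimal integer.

4676

0x182F = 01100000101111
→ << 1 (mod 2^14) → 11000001011110 = 12382
0x1CB0 = 01110010110000
→ | → 11110011111110 = 15614
→ >> 1 → 01111001111111 = 7807
0x32C4 = 11001011000100
→ & → 01001001000100 = 4676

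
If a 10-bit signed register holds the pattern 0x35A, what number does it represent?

pattern = 1101011010 (MSB is 1 ⇒ negative)
Invert: 0010100101, add 1 → 0010100110 = 166, so the value is -166.
(Equivalently: 858 - 2^10 = 858 - 1024 = -166.)

-166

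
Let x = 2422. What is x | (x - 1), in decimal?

x = 100101110110 = 2422
x - 1 = 100101110101
OR    = 100101110111 = 2423
(x | (x - 1) sets all bits below the lowest set bit.)

2423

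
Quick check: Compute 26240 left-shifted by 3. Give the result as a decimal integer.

209920

26240 = 000110011010000000
shift left by 3 → 110011010000000000 = 209920
(equivalently, 26240 × 2^3 = 26240 × 8)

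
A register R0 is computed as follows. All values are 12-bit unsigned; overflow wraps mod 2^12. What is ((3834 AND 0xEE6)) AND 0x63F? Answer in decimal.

3834 = 111011111010
0xEE6 = 111011100110
→ AND → 111011100010 = 3810
0x63F = 011000111111
→ AND → 011000100010 = 1570

1570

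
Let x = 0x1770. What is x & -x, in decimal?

x = 1011101110000 = 6000
-x (two's complement) = …0100010010000
AND   = 0000000010000 = 16
(x & -x isolates the lowest set bit of x.)

16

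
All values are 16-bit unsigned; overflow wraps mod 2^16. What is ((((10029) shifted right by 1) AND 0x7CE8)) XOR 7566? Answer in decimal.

3342

10029 = 0010011100101101
→ shifted right by 1 → 0001001110010110 = 5014
0x7CE8 = 0111110011101000
→ AND → 0001000010000000 = 4224
7566 = 0001110110001110
→ XOR → 0000110100001110 = 3342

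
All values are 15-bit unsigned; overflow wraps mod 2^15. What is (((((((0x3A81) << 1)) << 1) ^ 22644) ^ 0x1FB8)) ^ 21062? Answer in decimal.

32654

0x3A81 = 011101010000001
→ << 1 (mod 2^15) → 111010100000010 = 29954
→ << 1 (mod 2^15) → 110101000000100 = 27140
22644 = 101100001110100
→ ^ → 011001001110000 = 12912
0x1FB8 = 001111110111000
→ ^ → 010110111001000 = 11720
21062 = 101001001000110
→ ^ → 111111110001110 = 32654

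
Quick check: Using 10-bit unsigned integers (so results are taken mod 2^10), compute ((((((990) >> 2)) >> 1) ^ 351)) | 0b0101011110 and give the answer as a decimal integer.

382

990 = 1111011110
→ >> 2 → 0011110111 = 247
→ >> 1 → 0001111011 = 123
351 = 0101011111
→ ^ → 0100100100 = 292
0b0101011110 = 0101011110
→ | → 0101111110 = 382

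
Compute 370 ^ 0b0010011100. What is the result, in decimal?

370 = 101110010
b = 010011100
XOR → 111101110 = 494

494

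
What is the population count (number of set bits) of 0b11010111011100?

9

n = 11010111011100
Count the 1s: 1 + 1 + 1 + 1 + 1 + 1 + 1 + 1 + 1 = 9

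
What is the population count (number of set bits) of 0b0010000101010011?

6

n = 10000101010011
Count the 1s: 1 + 1 + 1 + 1 + 1 + 1 = 6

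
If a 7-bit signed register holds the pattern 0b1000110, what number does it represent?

pattern = 1000110 (MSB is 1 ⇒ negative)
Invert: 0111001, add 1 → 0111010 = 58, so the value is -58.
(Equivalently: 70 - 2^7 = 70 - 128 = -58.)

-58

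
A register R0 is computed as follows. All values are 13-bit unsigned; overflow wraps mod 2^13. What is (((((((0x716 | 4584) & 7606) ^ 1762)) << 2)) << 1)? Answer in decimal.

6816

0x716 = 0011100010110
4584 = 1000111101000
→ | → 1011111111110 = 6142
7606 = 1110110110110
→ & → 1010110110110 = 5558
1762 = 0011011100010
→ ^ → 1001101010100 = 4948
→ << 2 (mod 2^13) → 0110101010000 = 3408
→ << 1 (mod 2^13) → 1101010100000 = 6816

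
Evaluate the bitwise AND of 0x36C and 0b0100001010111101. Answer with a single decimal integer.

0x36C = 000001101101100
b = 100001010111101
AND → 000001000101100 = 556

556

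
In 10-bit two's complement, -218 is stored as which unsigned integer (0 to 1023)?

218 in 10 bits: 0011011010
Invert: 1100100101
Add 1:  1100100110 = 806
(Check: 2^10 - 218 = 1024 - 218 = 806.)

806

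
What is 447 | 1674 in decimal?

447 = 00110111111
1674 = 11010001010
 OR → 11110111111 = 1983

1983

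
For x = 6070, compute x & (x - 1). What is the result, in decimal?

x = 1011110110110 = 6070
x - 1 = 1011110110101
AND   = 1011110110100 = 6068
(x & (x - 1) clears the lowest set bit of x.)

6068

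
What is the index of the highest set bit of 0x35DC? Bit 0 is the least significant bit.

13

0x35DC = 11010111011100
The topmost 1 is at position 13 (since 2^13 = 8192 ≤ 13788 < 16384).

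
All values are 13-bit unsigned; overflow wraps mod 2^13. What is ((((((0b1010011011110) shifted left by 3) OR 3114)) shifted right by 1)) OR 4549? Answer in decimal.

6141

0b1010011011110 = 1010011011110
→ shifted left by 3 (mod 2^13) → 0011011110000 = 1776
3114 = 0110000101010
→ OR → 0111011111010 = 3834
→ shifted right by 1 → 0011101111101 = 1917
4549 = 1000111000101
→ OR → 1011111111101 = 6141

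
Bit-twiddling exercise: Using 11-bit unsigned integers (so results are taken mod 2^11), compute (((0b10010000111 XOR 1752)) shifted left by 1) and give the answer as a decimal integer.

1214

0b10010000111 = 10010000111
1752 = 11011011000
→ XOR → 01001011111 = 607
→ shifted left by 1 (mod 2^11) → 10010111110 = 1214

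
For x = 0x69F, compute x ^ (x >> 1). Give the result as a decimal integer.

1488

x = 11010011111 = 1695
x>>1 = 01101001111
XOR  = 10111010000 = 1488
(x ^ (x >> 1) gives the standard binary-reflected Gray code of x.)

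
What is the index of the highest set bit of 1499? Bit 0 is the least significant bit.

10

1499 = 10111011011
The topmost 1 is at position 10 (since 2^10 = 1024 ≤ 1499 < 2048).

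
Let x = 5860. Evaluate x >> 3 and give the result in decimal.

5860 = 1011011100100
shift right by 3 → 0001011011100 = 732
(equivalently, floor(5860 / 8))

732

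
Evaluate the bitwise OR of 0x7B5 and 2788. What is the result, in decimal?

0x7B5 = 011110110101
2788 = 101011100100
 OR → 111111110101 = 4085

4085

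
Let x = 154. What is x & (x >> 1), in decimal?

8

x = 10011010 = 154
x>>1 = 01001101
AND  = 00001000 = 8
(x & (x >> 1) has a 1 wherever x has two consecutive 1 bits.)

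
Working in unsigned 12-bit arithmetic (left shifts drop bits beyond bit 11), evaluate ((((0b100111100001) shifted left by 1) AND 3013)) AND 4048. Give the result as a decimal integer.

960

0b100111100001 = 100111100001
→ shifted left by 1 (mod 2^12) → 001111000010 = 962
3013 = 101111000101
→ AND → 001111000000 = 960
4048 = 111111010000
→ AND → 001111000000 = 960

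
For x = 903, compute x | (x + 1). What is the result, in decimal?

911

x = 1110000111 = 903
x + 1 = 1110001000
OR    = 1110001111 = 911
(x | (x + 1) sets the lowest cleared bit.)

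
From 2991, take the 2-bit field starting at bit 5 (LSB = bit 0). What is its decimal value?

v = 101110101111
Shift right by 5: 1011101
Mask low 2 bits: 01 = 1

1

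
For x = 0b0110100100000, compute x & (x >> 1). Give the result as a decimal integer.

1024

x = 110100100000 = 3360
x>>1 = 011010010000
AND  = 010000000000 = 1024
(x & (x >> 1) has a 1 wherever x has two consecutive 1 bits.)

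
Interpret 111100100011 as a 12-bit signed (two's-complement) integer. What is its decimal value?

pattern = 111100100011 (MSB is 1 ⇒ negative)
Invert: 000011011100, add 1 → 000011011101 = 221, so the value is -221.
(Equivalently: 3875 - 2^12 = 3875 - 4096 = -221.)

-221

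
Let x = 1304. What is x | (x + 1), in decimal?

x = 10100011000 = 1304
x + 1 = 10100011001
OR    = 10100011001 = 1305
(x | (x + 1) sets the lowest cleared bit.)

1305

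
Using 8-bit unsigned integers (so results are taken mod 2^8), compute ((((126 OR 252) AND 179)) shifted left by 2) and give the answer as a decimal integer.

126 = 01111110
252 = 11111100
→ OR → 11111110 = 254
179 = 10110011
→ AND → 10110010 = 178
→ shifted left by 2 (mod 2^8) → 11001000 = 200

200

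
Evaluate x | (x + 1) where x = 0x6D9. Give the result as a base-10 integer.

1755

x = 11011011001 = 1753
x + 1 = 11011011010
OR    = 11011011011 = 1755
(x | (x + 1) sets the lowest cleared bit.)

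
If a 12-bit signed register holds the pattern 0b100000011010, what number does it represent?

pattern = 100000011010 (MSB is 1 ⇒ negative)
Invert: 011111100101, add 1 → 011111100110 = 2022, so the value is -2022.
(Equivalently: 2074 - 2^12 = 2074 - 4096 = -2022.)

-2022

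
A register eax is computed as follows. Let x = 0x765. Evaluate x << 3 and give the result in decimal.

0x765 = 00011101100101
shift left by 3 → 11101100101000 = 15144
(equivalently, 1893 × 2^3 = 1893 × 8)

15144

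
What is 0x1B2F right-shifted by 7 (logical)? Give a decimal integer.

0x1B2F = 1101100101111
shift right by 7 → 0000000110110 = 54
(equivalently, floor(6959 / 128))

54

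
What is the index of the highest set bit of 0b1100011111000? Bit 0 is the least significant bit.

12

0b1100011111000 = 1100011111000
The topmost 1 is at position 12 (since 2^12 = 4096 ≤ 6392 < 8192).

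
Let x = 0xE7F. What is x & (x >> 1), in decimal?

1599

x = 111001111111 = 3711
x>>1 = 011100111111
AND  = 011000111111 = 1599
(x & (x >> 1) has a 1 wherever x has two consecutive 1 bits.)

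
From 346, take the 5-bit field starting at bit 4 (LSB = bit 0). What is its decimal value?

21

v = 0101011010
Shift right by 4: 010101
Mask low 5 bits: 10101 = 21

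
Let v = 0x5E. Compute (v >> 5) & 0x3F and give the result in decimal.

2

v = 00000001011110
Shift right by 5: 000000010
Mask low 6 bits: 000010 = 2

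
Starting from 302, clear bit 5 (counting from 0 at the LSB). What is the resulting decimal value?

270

x = 0100101110
bit 5 is currently 1; clear it via x & ~(1 << 5) = x & ~32
→ 0100001110 = 270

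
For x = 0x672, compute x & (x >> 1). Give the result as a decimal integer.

560

x = 11001110010 = 1650
x>>1 = 01100111001
AND  = 01000110000 = 560
(x & (x >> 1) has a 1 wherever x has two consecutive 1 bits.)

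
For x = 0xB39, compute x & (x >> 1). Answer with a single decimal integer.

x = 101100111001 = 2873
x>>1 = 010110011100
AND  = 000100011000 = 280
(x & (x >> 1) has a 1 wherever x has two consecutive 1 bits.)

280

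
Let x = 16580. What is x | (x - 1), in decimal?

16583

x = 100000011000100 = 16580
x - 1 = 100000011000011
OR    = 100000011000111 = 16583
(x | (x - 1) sets all bits below the lowest set bit.)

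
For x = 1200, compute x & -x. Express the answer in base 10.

x = 10010110000 = 1200
-x (two's complement) = …01101010000
AND   = 00000010000 = 16
(x & -x isolates the lowest set bit of x.)

16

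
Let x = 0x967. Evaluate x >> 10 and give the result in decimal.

2

0x967 = 100101100111
shift right by 10 → 000000000010 = 2
(equivalently, floor(2407 / 1024))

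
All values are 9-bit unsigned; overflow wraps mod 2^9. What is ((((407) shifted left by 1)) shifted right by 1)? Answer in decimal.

407 = 110010111
→ shifted left by 1 (mod 2^9) → 100101110 = 302
→ shifted right by 1 → 010010111 = 151

151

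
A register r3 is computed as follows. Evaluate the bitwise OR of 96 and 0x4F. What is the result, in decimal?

111

96 = 1100000
0x4F = 1001111
 OR → 1101111 = 111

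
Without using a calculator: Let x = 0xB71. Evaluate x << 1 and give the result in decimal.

0xB71 = 0101101110001
shift left by 1 → 1011011100010 = 5858
(equivalently, 2929 × 2^1 = 2929 × 2)

5858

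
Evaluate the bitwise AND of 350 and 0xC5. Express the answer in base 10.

68

350 = 101011110
0xC5 = 011000101
AND → 001000100 = 68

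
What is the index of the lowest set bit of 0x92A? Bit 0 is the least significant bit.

1

0x92A = 100100101010
Trailing zeros: 1, so the lowest set bit is bit 1 (value 2).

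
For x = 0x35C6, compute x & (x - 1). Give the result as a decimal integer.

x = 11010111000110 = 13766
x - 1 = 11010111000101
AND   = 11010111000100 = 13764
(x & (x - 1) clears the lowest set bit of x.)

13764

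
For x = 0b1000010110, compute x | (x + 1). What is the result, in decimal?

x = 1000010110 = 534
x + 1 = 1000010111
OR    = 1000010111 = 535
(x | (x + 1) sets the lowest cleared bit.)

535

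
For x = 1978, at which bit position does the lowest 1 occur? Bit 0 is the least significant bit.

1978 = 11110111010
Trailing zeros: 1, so the lowest set bit is bit 1 (value 2).

1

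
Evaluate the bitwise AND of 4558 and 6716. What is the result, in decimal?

4558 = 1000111001110
6716 = 1101000111100
AND → 1000000001100 = 4108

4108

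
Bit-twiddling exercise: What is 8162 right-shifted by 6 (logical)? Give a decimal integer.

8162 = 1111111100010
shift right by 6 → 0000001111111 = 127
(equivalently, floor(8162 / 64))

127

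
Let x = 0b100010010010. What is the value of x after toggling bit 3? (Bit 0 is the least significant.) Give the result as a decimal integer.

2202

x = 100010010010
bit 3 is currently 0; toggle it via x ^ (1 << 3) = x ^ 8
→ 100010011010 = 2202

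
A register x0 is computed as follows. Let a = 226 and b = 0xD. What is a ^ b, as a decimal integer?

226 = 11100010
0xD = 00001101
XOR → 11101111 = 239

239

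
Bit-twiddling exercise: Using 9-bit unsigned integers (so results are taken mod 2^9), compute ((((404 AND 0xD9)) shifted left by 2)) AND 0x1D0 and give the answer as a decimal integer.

404 = 110010100
0xD9 = 011011001
→ AND → 010010000 = 144
→ shifted left by 2 (mod 2^9) → 001000000 = 64
0x1D0 = 111010000
→ AND → 001000000 = 64

64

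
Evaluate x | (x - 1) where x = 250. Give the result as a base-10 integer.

x = 11111010 = 250
x - 1 = 11111001
OR    = 11111011 = 251
(x | (x - 1) sets all bits below the lowest set bit.)

251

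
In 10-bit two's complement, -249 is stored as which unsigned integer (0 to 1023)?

775

249 in 10 bits: 0011111001
Invert: 1100000110
Add 1:  1100000111 = 775
(Check: 2^10 - 249 = 1024 - 249 = 775.)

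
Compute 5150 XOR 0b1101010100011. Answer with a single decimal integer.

5150 = 1010000011110
b = 1101010100011
XOR → 0111010111101 = 3773

3773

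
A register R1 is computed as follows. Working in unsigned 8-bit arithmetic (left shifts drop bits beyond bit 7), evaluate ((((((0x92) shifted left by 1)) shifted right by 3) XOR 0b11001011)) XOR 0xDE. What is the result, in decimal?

0x92 = 10010010
→ shifted left by 1 (mod 2^8) → 00100100 = 36
→ shifted right by 3 → 00000100 = 4
0b11001011 = 11001011
→ XOR → 11001111 = 207
0xDE = 11011110
→ XOR → 00010001 = 17

17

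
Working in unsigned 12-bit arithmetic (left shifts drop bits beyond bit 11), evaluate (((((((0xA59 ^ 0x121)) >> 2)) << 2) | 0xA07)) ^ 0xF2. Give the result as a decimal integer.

2957

0xA59 = 101001011001
0x121 = 000100100001
→ ^ → 101101111000 = 2936
→ >> 2 → 001011011110 = 734
→ << 2 (mod 2^12) → 101101111000 = 2936
0xA07 = 101000000111
→ | → 101101111111 = 2943
0xF2 = 000011110010
→ ^ → 101110001101 = 2957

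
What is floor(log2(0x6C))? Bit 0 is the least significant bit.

0x6C = 1101100
The topmost 1 is at position 6 (since 2^6 = 64 ≤ 108 < 128).

6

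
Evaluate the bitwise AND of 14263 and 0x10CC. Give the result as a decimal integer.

14263 = 11011110110111
0x10CC = 01000011001100
AND → 01000010000100 = 4228

4228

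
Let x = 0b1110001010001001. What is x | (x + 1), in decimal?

57995

x = 1110001010001001 = 57993
x + 1 = 1110001010001010
OR    = 1110001010001011 = 57995
(x | (x + 1) sets the lowest cleared bit.)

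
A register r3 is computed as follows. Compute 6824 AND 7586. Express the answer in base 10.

6304

6824 = 1101010101000
7586 = 1110110100010
AND → 1100010100000 = 6304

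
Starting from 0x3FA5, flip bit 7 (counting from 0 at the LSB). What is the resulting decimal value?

x = 011111110100101
bit 7 is currently 1; toggle it via x ^ (1 << 7) = x ^ 128
→ 011111100100101 = 16165

16165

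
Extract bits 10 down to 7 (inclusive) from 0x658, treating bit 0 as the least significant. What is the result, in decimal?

12

v = 011001011000
Shift right by 7: 01100
Mask low 4 bits: 1100 = 12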